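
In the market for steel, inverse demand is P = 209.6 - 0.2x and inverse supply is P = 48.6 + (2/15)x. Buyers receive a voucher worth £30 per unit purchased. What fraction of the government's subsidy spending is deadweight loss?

DWL / government spending = 15/191

Pre-subsidy: 209.6 - 0.2x = 48.6 + (2/15)x gives x* = 483 and P* = 113.
With the rebate, buyers effectively pay Pb = Ps − 30, where Ps is the price sellers receive.
On the curves, Pb = 209.6 - 0.2x and Ps = 48.6 + (2/15)x; the wedge Ps − Pb = 30 gives 48.6 + (2/15)x − (209.6 - 0.2x) = 30, so x' = 573.
Then Pb = 209.6 − 0.2·573 = 95 and Ps = 48.6 + (2/15)·573 = 125.
ΔCS = ½(483 + 573)(113 − 95) = 9504; ΔPS = ½(483 + 573)(125 − 113) = 6336.
Government spending = 30 × 573 = 17190.
DWL = ½ × 30 × (573 − 483) = 1350; fraction = 1350 / 17190 = 15/191.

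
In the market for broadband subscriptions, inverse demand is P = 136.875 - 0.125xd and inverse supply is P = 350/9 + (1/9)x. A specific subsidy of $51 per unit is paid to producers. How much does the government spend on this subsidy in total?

Government cost = $32181

Pre-subsidy: 136.875 - 0.125x = 350/9 + (1/9)x gives x* = 415 and P* = 85.
With the subsidy, sellers receive Ps = Pb + 51 for each unit, where Pb is the price buyers pay.
On the curves, Pb = 136.875 - 0.125x and Ps = 350/9 + (1/9)x; the wedge Ps − Pb = 51 gives 350/9 + (1/9)x − (136.875 - 0.125x) = 51, so x' = 631.
Then Pb = 136.875 − 0.125·631 = 58 and Ps = 350/9 + (1/9)·631 = 109.
Government outlay = subsidy × quantity = 51 × 631 = 32181.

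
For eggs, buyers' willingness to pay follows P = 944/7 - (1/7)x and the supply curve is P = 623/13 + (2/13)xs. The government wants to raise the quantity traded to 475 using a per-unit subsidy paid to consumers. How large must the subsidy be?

Required subsidy s = 54 per unit

At x = 475, from the demand curve buyers pay Pb = 944/7 − (1/7)·475 = 67; from the supply curve sellers need Ps = 623/13 + (2/13)·475 = 121.
The subsidy must fill the gap: s = Ps − Pb = 121 − 67 = 54.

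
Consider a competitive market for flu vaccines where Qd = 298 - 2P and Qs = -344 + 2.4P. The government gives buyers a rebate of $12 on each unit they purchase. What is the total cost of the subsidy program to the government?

Pre-subsidy: 298 - 2P = -344 + 2.4P gives P* = 1605/11, Q* = 68/11.
With the rebate, buyers effectively pay Pb = Ps − 12, where Ps is the price sellers receive.
Demand in terms of Ps becomes Qd = 298 − 2(Ps − 12) = 322 - 2Ps. Setting this equal to supply: 322 - 2Ps = -344 + 2.4Ps, so Ps = 1665/11.
Buyers pay Pb = 1665/11 − 12 = 1533/11; Q' = -344 + 2.4·(1665/11) = 212/11.
Government outlay = subsidy × quantity = 12 × 212/11 = 2544/11.

Government cost = 2544/11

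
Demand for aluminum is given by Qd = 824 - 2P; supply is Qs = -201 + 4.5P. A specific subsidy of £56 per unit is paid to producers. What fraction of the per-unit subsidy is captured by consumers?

Consumer share = 9/13

Pre-subsidy: 824 - 2P = -201 + 4.5P gives P* = 2050/13, Q* = 6612/13.
With the subsidy, sellers receive Ps = Pb + 56 for each unit, where Pb is the price buyers pay.
Supply in terms of Pb becomes Qs = -201 + 4.5(Pb + 56) = 51 + 4.5Pb. Setting this equal to demand: 824 - 2Pb = 51 + 4.5Pb, so Pb = 1546/13.
Sellers receive Ps = 1546/13 + 56 = 2274/13; Q' = 824 − 2·(1546/13) = 7620/13.
Buyers' price falls by P* − Pb = 2050/13 − 1546/13 = 504/13; sellers' price rises by Ps − P* = 2274/13 − 2050/13 = 224/13.
So consumers capture (504/13)/56 = 9/13 of each unit of subsidy.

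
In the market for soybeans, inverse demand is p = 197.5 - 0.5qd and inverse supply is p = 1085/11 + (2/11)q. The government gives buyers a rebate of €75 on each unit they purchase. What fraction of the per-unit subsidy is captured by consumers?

Pre-subsidy: 197.5 - 0.5q = 1085/11 + (2/11)q gives q* = 145 and p* = 125.
With the rebate, buyers effectively pay pb = ps − 75, where ps is the price sellers receive.
On the curves, pb = 197.5 - 0.5q and ps = 1085/11 + (2/11)q; the wedge ps − pb = 75 gives 1085/11 + (2/11)q − (197.5 - 0.5q) = 75, so q' = 255.
Then pb = 197.5 − 0.5·255 = 70 and ps = 1085/11 + (2/11)·255 = 145.
Buyers' price falls by p* − pb = 125 − 70 = 55; sellers' price rises by ps − p* = 145 − 125 = 20.
So consumers capture 55/75 = 11/15 of each unit of subsidy.

Consumer share = 11/15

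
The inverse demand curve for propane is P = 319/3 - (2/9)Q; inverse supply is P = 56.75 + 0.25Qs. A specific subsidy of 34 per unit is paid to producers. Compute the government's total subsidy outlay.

Government cost = 6018

Pre-subsidy: 319/3 - (2/9)Q = 56.75 + 0.25Q gives Q* = 105 and P* = 83.
With the subsidy, sellers receive Ps = Pb + 34 for each unit, where Pb is the price buyers pay.
On the curves, Pb = 319/3 - (2/9)Q and Ps = 56.75 + 0.25Q; the wedge Ps − Pb = 34 gives 56.75 + 0.25Q − (319/3 - (2/9)Q) = 34, so Q' = 177.
Then Pb = 319/3 − (2/9)·177 = 67 and Ps = 56.75 + 0.25·177 = 101.
Government outlay = subsidy × quantity = 34 × 177 = 6018.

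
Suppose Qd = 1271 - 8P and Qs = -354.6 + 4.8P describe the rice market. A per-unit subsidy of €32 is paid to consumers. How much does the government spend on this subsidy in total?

Pre-subsidy: 1271 - 8P = -354.6 + 4.8P gives P* = 127, Q* = 255.
With the rebate, buyers effectively pay Pb = Ps − 32, where Ps is the price sellers receive.
Demand in terms of Ps becomes Qd = 1271 − 8(Ps − 32) = 1527 - 8Ps. Setting this equal to supply: 1527 - 8Ps = -354.6 + 4.8Ps, so Ps = 147.
Buyers pay Pb = 147 − 32 = 115; Q' = -354.6 + 4.8·147 = 351.
Government outlay = subsidy × quantity = 32 × 351 = 11232.

Government cost = €11232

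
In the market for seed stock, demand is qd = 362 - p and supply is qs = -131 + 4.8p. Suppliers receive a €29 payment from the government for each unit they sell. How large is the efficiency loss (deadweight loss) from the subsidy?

Pre-subsidy: 362 - p = -131 + 4.8p gives p* = 85, q* = 277.
With the subsidy, sellers receive ps = pb + 29 for each unit, where pb is the price buyers pay.
Supply in terms of pb becomes qs = -131 + 4.8(pb + 29) = 8.2 + 4.8pb. Setting this equal to demand: 362 - pb = 8.2 + 4.8pb, so pb = 61.
Sellers receive ps = 61 + 29 = 90; q' = 362 − 1·61 = 301.
The subsidy expands output by 301 − 277 = 24 past the efficient level; on those units the gap between marginal cost and willingness to pay runs from 0 up to 29.
DWL = ½ × 29 × 24 = 348.

Deadweight loss = €348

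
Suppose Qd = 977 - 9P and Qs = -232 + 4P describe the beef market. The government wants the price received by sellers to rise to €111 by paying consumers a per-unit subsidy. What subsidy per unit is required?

Required subsidy s = €26 per unit

At a seller price of 111, quantity supplied is -232 + 4·111 = 212.
Buyers absorb 212 only when they pay Pb with 977 − 9·Pb = 212, i.e. Pb = 85.
s = Ps − Pb = 111 − 85 = 26.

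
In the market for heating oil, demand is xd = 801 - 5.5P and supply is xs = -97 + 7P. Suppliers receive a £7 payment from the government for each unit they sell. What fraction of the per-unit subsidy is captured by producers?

Producer share = 0.44

Pre-subsidy: 801 - 5.5P = -97 + 7P gives P* = 71.84, x* = 405.88.
With the subsidy, sellers receive Ps = Pb + 7 for each unit, where Pb is the price buyers pay.
Supply in terms of Pb becomes xs = -97 + 7(Pb + 7) = -48 + 7Pb. Setting this equal to demand: 801 - 5.5Pb = -48 + 7Pb, so Pb = 67.92.
Sellers receive Ps = 67.92 + 7 = 74.92; x' = 801 − 5.5·67.92 = 427.44.
Buyers' price falls by P* − Pb = 71.84 − 67.92 = 3.92; sellers' price rises by Ps − P* = 74.92 − 71.84 = 3.08.
So producers capture 3.08/7 = 0.44 of each unit of subsidy.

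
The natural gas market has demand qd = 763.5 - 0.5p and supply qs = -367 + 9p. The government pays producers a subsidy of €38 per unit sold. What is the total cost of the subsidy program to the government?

Pre-subsidy: 763.5 - 0.5p = -367 + 9p gives p* = 119, q* = 704.
With the subsidy, sellers receive ps = pb + 38 for each unit, where pb is the price buyers pay.
Supply in terms of pb becomes qs = -367 + 9(pb + 38) = -25 + 9pb. Setting this equal to demand: 763.5 - 0.5pb = -25 + 9pb, so pb = 83.
Sellers receive ps = 83 + 38 = 121; q' = 763.5 − 0.5·83 = 722.
Government outlay = subsidy × quantity = 38 × 722 = 27436.

Government cost = €27436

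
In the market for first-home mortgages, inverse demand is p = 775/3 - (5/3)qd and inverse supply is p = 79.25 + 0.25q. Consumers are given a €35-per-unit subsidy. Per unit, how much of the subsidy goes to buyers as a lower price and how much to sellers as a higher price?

Pre-subsidy: 775/3 - (5/3)q = 79.25 + 0.25q gives q* = 2149/23 and p* = 2360/23.
With the rebate, buyers effectively pay pb = ps − 35, where ps is the price sellers receive.
On the curves, pb = 775/3 - (5/3)q and ps = 79.25 + 0.25q; the wedge ps − pb = 35 gives 79.25 + 0.25q − (775/3 - (5/3)q) = 35, so q' = 2569/23.
Then pb = 775/3 − (5/3)·(2569/23) = 1660/23 and ps = 79.25 + 0.25·(2569/23) = 2465/23.
Buyers' price falls by p* − pb = 2360/23 − 1660/23 = 700/23; sellers' price rises by ps − p* = 2465/23 − 2360/23 = 105/23.

Buyers gain 700/23 per unit; sellers gain 105/23 per unit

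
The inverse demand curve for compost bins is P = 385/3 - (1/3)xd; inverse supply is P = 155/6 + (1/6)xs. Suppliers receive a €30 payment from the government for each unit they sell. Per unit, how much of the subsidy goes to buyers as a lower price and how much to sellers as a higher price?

Pre-subsidy: 385/3 - (1/3)x = 155/6 + (1/6)x gives x* = 205 and P* = 60.
With the subsidy, sellers receive Ps = Pb + 30 for each unit, where Pb is the price buyers pay.
On the curves, Pb = 385/3 - (1/3)x and Ps = 155/6 + (1/6)x; the wedge Ps − Pb = 30 gives 155/6 + (1/6)x − (385/3 - (1/3)x) = 30, so x' = 265.
Then Pb = 385/3 − (1/3)·265 = 40 and Ps = 155/6 + (1/6)·265 = 70.
Buyers' price falls by P* − Pb = 60 − 40 = 20; sellers' price rises by Ps − P* = 70 − 60 = 10.

Buyers gain €20 per unit; sellers gain €10 per unit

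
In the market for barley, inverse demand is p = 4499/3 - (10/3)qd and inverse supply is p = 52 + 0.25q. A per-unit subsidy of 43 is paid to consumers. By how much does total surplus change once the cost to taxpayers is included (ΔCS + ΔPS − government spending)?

Pre-subsidy: 4499/3 - (10/3)q = 52 + 0.25q gives q* = 404 and p* = 153.
With the rebate, buyers effectively pay pb = ps − 43, where ps is the price sellers receive.
On the curves, pb = 4499/3 - (10/3)q and ps = 52 + 0.25q; the wedge ps − pb = 43 gives 52 + 0.25q − (4499/3 - (10/3)q) = 43, so q' = 416.
Then pb = 4499/3 − (10/3)·416 = 113 and ps = 52 + 0.25·416 = 156.
ΔCS = ½(404 + 416)(153 − 113) = 16400; ΔPS = ½(404 + 416)(156 − 153) = 1230.
Government spending = 43 × 416 = 17888.
Net change = 16400 + 1230 − 17888 = -258. The loss equals the DWL triangle ½·43·12.

Net change in total surplus = -258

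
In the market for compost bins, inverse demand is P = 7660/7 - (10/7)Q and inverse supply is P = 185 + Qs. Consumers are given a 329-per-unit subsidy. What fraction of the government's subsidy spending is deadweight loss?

Pre-subsidy: 7660/7 - (10/7)Q = 185 + Q gives Q* = 6365/17 and P* = 9510/17.
With the rebate, buyers effectively pay Pb = Ps − 329, where Ps is the price sellers receive.
On the curves, Pb = 7660/7 - (10/7)Q and Ps = 185 + Q; the wedge Ps − Pb = 329 gives 185 + Q − (7660/7 - (10/7)Q) = 329, so Q' = 8668/17.
Then Pb = 7660/7 − (10/7)·(8668/17) = 6220/17 and Ps = 185 + 1·(8668/17) = 11813/17.
ΔCS = ½(6365/17 + 8668/17)(9510/17 − 6220/17) = 24729285/289; ΔPS = ½(6365/17 + 8668/17)(11813/17 − 9510/17) = 34620999/578.
Government spending = 329 × 8668/17 = 2851772/17.
DWL = ½ × 329 × (8668/17 − 6365/17) = 757687/34; fraction = (757687/34) / (2851772/17) = 2303/17336.

DWL / government spending = 2303/17336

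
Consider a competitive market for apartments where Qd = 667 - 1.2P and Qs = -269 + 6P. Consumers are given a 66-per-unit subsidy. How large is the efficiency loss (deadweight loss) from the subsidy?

Pre-subsidy: 667 - 1.2P = -269 + 6P gives P* = 130, Q* = 511.
With the rebate, buyers effectively pay Pb = Ps − 66, where Ps is the price sellers receive.
Demand in terms of Ps becomes Qd = 667 − 1.2(Ps − 66) = 746.2 - 1.2Ps. Setting this equal to supply: 746.2 - 1.2Ps = -269 + 6Ps, so Ps = 141.
Buyers pay Pb = 141 − 66 = 75; Q' = -269 + 6·141 = 577.
The subsidy expands output by 577 − 511 = 66 past the efficient level; on those units the gap between marginal cost and willingness to pay runs from 0 up to 66.
DWL = ½ × 66 × 66 = 2178.

Deadweight loss = 2178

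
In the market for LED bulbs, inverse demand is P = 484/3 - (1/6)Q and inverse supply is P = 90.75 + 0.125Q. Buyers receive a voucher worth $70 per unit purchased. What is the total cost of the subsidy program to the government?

Government cost = $33740

Pre-subsidy: 484/3 - (1/6)Q = 90.75 + 0.125Q gives Q* = 242 and P* = 121.
With the rebate, buyers effectively pay Pb = Ps − 70, where Ps is the price sellers receive.
On the curves, Pb = 484/3 - (1/6)Q and Ps = 90.75 + 0.125Q; the wedge Ps − Pb = 70 gives 90.75 + 0.125Q − (484/3 - (1/6)Q) = 70, so Q' = 482.
Then Pb = 484/3 − (1/6)·482 = 81 and Ps = 90.75 + 0.125·482 = 151.
Government outlay = subsidy × quantity = 70 × 482 = 33740.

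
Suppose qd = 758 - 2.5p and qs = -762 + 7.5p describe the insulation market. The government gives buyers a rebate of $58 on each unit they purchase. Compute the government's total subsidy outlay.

Government cost = $28231.5

Pre-subsidy: 758 - 2.5p = -762 + 7.5p gives p* = 152, q* = 378.
With the rebate, buyers effectively pay pb = ps − 58, where ps is the price sellers receive.
Demand in terms of ps becomes qd = 758 − 2.5(ps − 58) = 903 - 2.5ps. Setting this equal to supply: 903 - 2.5ps = -762 + 7.5ps, so ps = 166.5.
Buyers pay pb = 166.5 − 58 = 108.5; q' = -762 + 7.5·166.5 = 486.75.
Government outlay = subsidy × quantity = 58 × 486.75 = 28231.5.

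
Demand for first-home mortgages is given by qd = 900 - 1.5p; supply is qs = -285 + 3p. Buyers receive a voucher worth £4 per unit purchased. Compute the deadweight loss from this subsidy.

Deadweight loss = £8

Pre-subsidy: 900 - 1.5p = -285 + 3p gives p* = 790/3, q* = 505.
With the rebate, buyers effectively pay pb = ps − 4, where ps is the price sellers receive.
Demand in terms of ps becomes qd = 900 − 1.5(ps − 4) = 906 - 1.5ps. Setting this equal to supply: 906 - 1.5ps = -285 + 3ps, so ps = 794/3.
Buyers pay pb = 794/3 − 4 = 782/3; q' = -285 + 3·(794/3) = 509.
The subsidy expands output by 509 − 505 = 4 past the efficient level; on those units the gap between marginal cost and willingness to pay runs from 0 up to 4.
DWL = ½ × 4 × 4 = 8.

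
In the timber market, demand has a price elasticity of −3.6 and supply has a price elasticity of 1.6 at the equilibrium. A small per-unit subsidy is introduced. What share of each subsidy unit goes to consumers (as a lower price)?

Consumer share = 4/13

For a small subsidy around the equilibrium, the benefit split depends on the relative slopes, which at a point are proportional to the elasticities.
Buyer share = εs/(εs + |εd|) = 1.6/(1.6 + 3.6) = 4/13; seller share = |εd|/(εs + |εd|) = 9/13.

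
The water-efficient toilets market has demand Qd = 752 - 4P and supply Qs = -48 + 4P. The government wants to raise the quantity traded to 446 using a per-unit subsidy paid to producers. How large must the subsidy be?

At Q = 446, invert demand for the buyer price: Pb = (752 − 446)/4 = 76.5; invert supply for the seller price: Ps = (446 − (-48))/4 = 123.5.
The subsidy must fill the gap: s = Ps − Pb = 123.5 − 76.5 = 47.

Required subsidy s = 47 per unit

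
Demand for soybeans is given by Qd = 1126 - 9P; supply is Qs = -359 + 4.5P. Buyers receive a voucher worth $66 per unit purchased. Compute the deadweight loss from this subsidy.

Pre-subsidy: 1126 - 9P = -359 + 4.5P gives P* = 110, Q* = 136.
With the rebate, buyers effectively pay Pb = Ps − 66, where Ps is the price sellers receive.
Demand in terms of Ps becomes Qd = 1126 − 9(Ps − 66) = 1720 - 9Ps. Setting this equal to supply: 1720 - 9Ps = -359 + 4.5Ps, so Ps = 154.
Buyers pay Pb = 154 − 66 = 88; Q' = -359 + 4.5·154 = 334.
The subsidy expands output by 334 − 136 = 198 past the efficient level; on those units the gap between marginal cost and willingness to pay runs from 0 up to 66.
DWL = ½ × 66 × 198 = 6534.

Deadweight loss = $6534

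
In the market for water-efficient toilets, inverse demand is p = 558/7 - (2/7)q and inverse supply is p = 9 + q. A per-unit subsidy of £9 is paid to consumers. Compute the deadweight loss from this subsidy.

Pre-subsidy: 558/7 - (2/7)q = 9 + q gives q* = 55 and p* = 64.
With the rebate, buyers effectively pay pb = ps − 9, where ps is the price sellers receive.
On the curves, pb = 558/7 - (2/7)q and ps = 9 + q; the wedge ps − pb = 9 gives 9 + q − (558/7 - (2/7)q) = 9, so q' = 62.
Then pb = 558/7 − (2/7)·62 = 62 and ps = 9 + 1·62 = 71.
The subsidy expands output by 62 − 55 = 7 past the efficient level; on those units the gap between marginal cost and willingness to pay runs from 0 up to 9.
DWL = ½ × 9 × 7 = 31.5.

Deadweight loss = £31.5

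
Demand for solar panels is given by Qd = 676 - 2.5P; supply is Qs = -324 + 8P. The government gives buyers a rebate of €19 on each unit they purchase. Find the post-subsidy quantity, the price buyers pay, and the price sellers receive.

Pre-subsidy: 676 - 2.5P = -324 + 8P gives P* = 2000/21, Q* = 9196/21.
With the rebate, buyers effectively pay Pb = Ps − 19, where Ps is the price sellers receive.
Demand in terms of Ps becomes Qd = 676 − 2.5(Ps − 19) = 723.5 - 2.5Ps. Setting this equal to supply: 723.5 - 2.5Ps = -324 + 8Ps, so Ps = 2095/21.
Buyers pay Pb = 2095/21 − 19 = 1696/21; Q' = -324 + 8·(2095/21) = 9956/21.

Q' = 9956/21; buyers pay 1696/21; sellers receive 2095/21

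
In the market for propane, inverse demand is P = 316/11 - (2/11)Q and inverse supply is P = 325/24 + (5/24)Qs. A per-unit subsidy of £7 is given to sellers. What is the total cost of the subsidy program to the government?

Government cost = 40999/103

Pre-subsidy: 316/11 - (2/11)Q = 325/24 + (5/24)Q gives Q* = 4009/103 and P* = 2230/103.
With the subsidy, sellers receive Ps = Pb + 7 for each unit, where Pb is the price buyers pay.
On the curves, Pb = 316/11 - (2/11)Q and Ps = 325/24 + (5/24)Q; the wedge Ps − Pb = 7 gives 325/24 + (5/24)Q − (316/11 - (2/11)Q) = 7, so Q' = 5857/103.
Then Pb = 316/11 − (2/11)·(5857/103) = 1894/103 and Ps = 325/24 + (5/24)·(5857/103) = 2615/103.
Government outlay = subsidy × quantity = 7 × 5857/103 = 40999/103.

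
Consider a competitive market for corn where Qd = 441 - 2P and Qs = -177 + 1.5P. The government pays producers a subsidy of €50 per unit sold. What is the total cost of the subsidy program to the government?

Government cost = 45750/7

Pre-subsidy: 441 - 2P = -177 + 1.5P gives P* = 1236/7, Q* = 615/7.
With the subsidy, sellers receive Ps = Pb + 50 for each unit, where Pb is the price buyers pay.
Supply in terms of Pb becomes Qs = -177 + 1.5(Pb + 50) = -102 + 1.5Pb. Setting this equal to demand: 441 - 2Pb = -102 + 1.5Pb, so Pb = 1086/7.
Sellers receive Ps = 1086/7 + 50 = 1436/7; Q' = 441 − 2·(1086/7) = 915/7.
Government outlay = subsidy × quantity = 50 × 915/7 = 45750/7.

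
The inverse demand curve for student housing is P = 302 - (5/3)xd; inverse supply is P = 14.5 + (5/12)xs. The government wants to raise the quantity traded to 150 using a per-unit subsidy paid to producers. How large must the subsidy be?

At x = 150, from the demand curve buyers pay Pb = 302 − (5/3)·150 = 52; from the supply curve sellers need Ps = 14.5 + (5/12)·150 = 77.
The subsidy must fill the gap: s = Ps − Pb = 77 − 52 = 25.

Required subsidy s = 25 per unit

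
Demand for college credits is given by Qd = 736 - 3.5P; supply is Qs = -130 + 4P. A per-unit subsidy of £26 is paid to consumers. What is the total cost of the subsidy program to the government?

Government cost = £9890.4

Pre-subsidy: 736 - 3.5P = -130 + 4P gives P* = 1732/15, Q* = 4978/15.
With the rebate, buyers effectively pay Pb = Ps − 26, where Ps is the price sellers receive.
Demand in terms of Ps becomes Qd = 736 − 3.5(Ps − 26) = 827 - 3.5Ps. Setting this equal to supply: 827 - 3.5Ps = -130 + 4Ps, so Ps = 127.6.
Buyers pay Pb = 127.6 − 26 = 101.6; Q' = -130 + 4·127.6 = 380.4.
Government outlay = subsidy × quantity = 26 × 380.4 = 9890.4.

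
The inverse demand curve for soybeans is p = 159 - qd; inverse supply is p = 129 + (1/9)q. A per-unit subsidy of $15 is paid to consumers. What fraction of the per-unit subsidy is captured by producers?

Pre-subsidy: 159 - q = 129 + (1/9)q gives q* = 27 and p* = 132.
With the rebate, buyers effectively pay pb = ps − 15, where ps is the price sellers receive.
On the curves, pb = 159 - q and ps = 129 + (1/9)q; the wedge ps − pb = 15 gives 129 + (1/9)q − (159 - q) = 15, so q' = 40.5.
Then pb = 159 − 1·40.5 = 118.5 and ps = 129 + (1/9)·40.5 = 133.5.
Buyers' price falls by p* − pb = 132 − 118.5 = 13.5; sellers' price rises by ps − p* = 133.5 − 132 = 1.5.
So producers capture 1.5/15 = 0.1 of each unit of subsidy.

Producer share = 0.1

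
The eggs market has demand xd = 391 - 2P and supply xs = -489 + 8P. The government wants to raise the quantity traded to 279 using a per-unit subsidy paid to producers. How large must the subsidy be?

Required subsidy s = 40 per unit

At x = 279, invert demand for the buyer price: Pb = (391 − 279)/2 = 56; invert supply for the seller price: Ps = (279 − (-489))/8 = 96.
The subsidy must fill the gap: s = Ps − Pb = 96 − 56 = 40.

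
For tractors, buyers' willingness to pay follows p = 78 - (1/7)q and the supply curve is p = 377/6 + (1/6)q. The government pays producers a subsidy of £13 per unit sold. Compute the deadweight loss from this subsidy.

Pre-subsidy: 78 - (1/7)q = 377/6 + (1/6)q gives q* = 49 and p* = 71.
With the subsidy, sellers receive ps = pb + 13 for each unit, where pb is the price buyers pay.
On the curves, pb = 78 - (1/7)q and ps = 377/6 + (1/6)q; the wedge ps − pb = 13 gives 377/6 + (1/6)q − (78 - (1/7)q) = 13, so q' = 91.
Then pb = 78 − (1/7)·91 = 65 and ps = 377/6 + (1/6)·91 = 78.
The subsidy expands output by 91 − 49 = 42 past the efficient level; on those units the gap between marginal cost and willingness to pay runs from 0 up to 13.
DWL = ½ × 13 × 42 = 273.

Deadweight loss = £273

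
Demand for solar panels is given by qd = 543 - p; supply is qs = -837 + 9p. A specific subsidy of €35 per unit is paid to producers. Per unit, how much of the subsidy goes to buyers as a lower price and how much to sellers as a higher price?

Buyers gain €31.5 per unit; sellers gain €3.5 per unit

Pre-subsidy: 543 - p = -837 + 9p gives p* = 138, q* = 405.
With the subsidy, sellers receive ps = pb + 35 for each unit, where pb is the price buyers pay.
Supply in terms of pb becomes qs = -837 + 9(pb + 35) = -522 + 9pb. Setting this equal to demand: 543 - pb = -522 + 9pb, so pb = 106.5.
Sellers receive ps = 106.5 + 35 = 141.5; q' = 543 − 1·106.5 = 436.5.
Buyers' price falls by p* − pb = 138 − 106.5 = 31.5; sellers' price rises by ps − p* = 141.5 − 138 = 3.5.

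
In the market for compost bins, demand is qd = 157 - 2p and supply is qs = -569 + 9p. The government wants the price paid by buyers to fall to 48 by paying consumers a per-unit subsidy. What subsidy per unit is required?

Required subsidy s = 22 per unit

At a buyer price of 48, quantity demanded is 157 − 2·48 = 61.
Sellers supply 61 only when they receive ps with -569 + 9·ps = 61, i.e. ps = 70.
s = ps − pb = 70 − 48 = 22.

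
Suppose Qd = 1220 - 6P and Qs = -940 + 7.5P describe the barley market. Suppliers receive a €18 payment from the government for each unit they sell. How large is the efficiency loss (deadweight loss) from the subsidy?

Pre-subsidy: 1220 - 6P = -940 + 7.5P gives P* = 160, Q* = 260.
With the subsidy, sellers receive Ps = Pb + 18 for each unit, where Pb is the price buyers pay.
Supply in terms of Pb becomes Qs = -940 + 7.5(Pb + 18) = -805 + 7.5Pb. Setting this equal to demand: 1220 - 6Pb = -805 + 7.5Pb, so Pb = 150.
Sellers receive Ps = 150 + 18 = 168; Q' = 1220 − 6·150 = 320.
The subsidy expands output by 320 − 260 = 60 past the efficient level; on those units the gap between marginal cost and willingness to pay runs from 0 up to 18.
DWL = ½ × 18 × 60 = 540.

Deadweight loss = €540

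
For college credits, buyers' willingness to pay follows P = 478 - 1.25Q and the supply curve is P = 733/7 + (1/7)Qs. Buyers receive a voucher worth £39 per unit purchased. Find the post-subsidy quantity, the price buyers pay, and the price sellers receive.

Pre-subsidy: 478 - 1.25Q = 733/7 + (1/7)Q gives Q* = 268 and P* = 143.
With the rebate, buyers effectively pay Pb = Ps − 39, where Ps is the price sellers receive.
On the curves, Pb = 478 - 1.25Q and Ps = 733/7 + (1/7)Q; the wedge Ps − Pb = 39 gives 733/7 + (1/7)Q − (478 - 1.25Q) = 39, so Q' = 296.
Then Pb = 478 − 1.25·296 = 108 and Ps = 733/7 + (1/7)·296 = 147.

Q' = 296; buyers pay £108; sellers receive £147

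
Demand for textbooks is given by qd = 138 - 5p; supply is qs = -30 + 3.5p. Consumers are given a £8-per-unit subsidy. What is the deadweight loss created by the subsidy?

Pre-subsidy: 138 - 5p = -30 + 3.5p gives p* = 336/17, q* = 666/17.
With the rebate, buyers effectively pay pb = ps − 8, where ps is the price sellers receive.
Demand in terms of ps becomes qd = 138 − 5(ps − 8) = 178 - 5ps. Setting this equal to supply: 178 - 5ps = -30 + 3.5ps, so ps = 416/17.
Buyers pay pb = 416/17 − 8 = 280/17; q' = -30 + 3.5·(416/17) = 946/17.
The subsidy expands output by 946/17 − 666/17 = 280/17 past the efficient level; on those units the gap between marginal cost and willingness to pay runs from 0 up to 8.
DWL = ½ × 8 × 280/17 = 1120/17.

Deadweight loss = 1120/17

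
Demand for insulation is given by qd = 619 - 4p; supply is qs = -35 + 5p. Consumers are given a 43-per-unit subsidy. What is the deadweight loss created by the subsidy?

Deadweight loss = 18490/9

Pre-subsidy: 619 - 4p = -35 + 5p gives p* = 218/3, q* = 985/3.
With the rebate, buyers effectively pay pb = ps − 43, where ps is the price sellers receive.
Demand in terms of ps becomes qd = 619 − 4(ps − 43) = 791 - 4ps. Setting this equal to supply: 791 - 4ps = -35 + 5ps, so ps = 826/9.
Buyers pay pb = 826/9 − 43 = 439/9; q' = -35 + 5·(826/9) = 3815/9.
The subsidy expands output by 3815/9 − 985/3 = 860/9 past the efficient level; on those units the gap between marginal cost and willingness to pay runs from 0 up to 43.
DWL = ½ × 43 × 860/9 = 18490/9.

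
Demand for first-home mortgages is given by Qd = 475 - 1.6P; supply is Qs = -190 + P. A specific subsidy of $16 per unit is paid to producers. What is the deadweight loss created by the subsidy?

Pre-subsidy: 475 - 1.6P = -190 + P gives P* = 3325/13, Q* = 855/13.
With the subsidy, sellers receive Ps = Pb + 16 for each unit, where Pb is the price buyers pay.
Supply in terms of Pb becomes Qs = -190 + 1(Pb + 16) = -174 + Pb. Setting this equal to demand: 475 - 1.6Pb = -174 + Pb, so Pb = 3245/13.
Sellers receive Ps = 3245/13 + 16 = 3453/13; Q' = 475 − 1.6·(3245/13) = 983/13.
The subsidy expands output by 983/13 − 855/13 = 128/13 past the efficient level; on those units the gap between marginal cost and willingness to pay runs from 0 up to 16.
DWL = ½ × 16 × 128/13 = 1024/13.

Deadweight loss = 1024/13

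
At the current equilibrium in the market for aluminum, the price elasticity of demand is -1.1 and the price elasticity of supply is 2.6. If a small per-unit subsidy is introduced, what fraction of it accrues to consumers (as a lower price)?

Consumer share = 26/37

For a small subsidy around the equilibrium, the benefit split depends on the relative slopes, which at a point are proportional to the elasticities.
Buyer share = εs/(εs + |εd|) = 2.6/(2.6 + 1.1) = 26/37; seller share = |εd|/(εs + |εd|) = 11/37.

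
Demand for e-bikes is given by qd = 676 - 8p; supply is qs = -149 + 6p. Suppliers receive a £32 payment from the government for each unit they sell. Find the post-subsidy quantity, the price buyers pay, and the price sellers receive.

Pre-subsidy: 676 - 8p = -149 + 6p gives p* = 825/14, q* = 1432/7.
With the subsidy, sellers receive ps = pb + 32 for each unit, where pb is the price buyers pay.
Supply in terms of pb becomes qs = -149 + 6(pb + 32) = 43 + 6pb. Setting this equal to demand: 676 - 8pb = 43 + 6pb, so pb = 633/14.
Sellers receive ps = 633/14 + 32 = 1081/14; q' = 676 − 8·(633/14) = 2200/7.

q' = 2200/7; buyers pay 633/14; sellers receive 1081/14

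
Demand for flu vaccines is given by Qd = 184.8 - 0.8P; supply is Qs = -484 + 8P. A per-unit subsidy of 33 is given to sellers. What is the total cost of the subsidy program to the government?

Government cost = 4884

Pre-subsidy: 184.8 - 0.8P = -484 + 8P gives P* = 76, Q* = 124.
With the subsidy, sellers receive Ps = Pb + 33 for each unit, where Pb is the price buyers pay.
Supply in terms of Pb becomes Qs = -484 + 8(Pb + 33) = -220 + 8Pb. Setting this equal to demand: 184.8 - 0.8Pb = -220 + 8Pb, so Pb = 46.
Sellers receive Ps = 46 + 33 = 79; Q' = 184.8 − 0.8·46 = 148.
Government outlay = subsidy × quantity = 33 × 148 = 4884.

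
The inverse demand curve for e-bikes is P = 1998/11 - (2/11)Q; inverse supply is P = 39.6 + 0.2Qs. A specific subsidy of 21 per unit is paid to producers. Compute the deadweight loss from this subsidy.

Pre-subsidy: 1998/11 - (2/11)Q = 39.6 + 0.2Q gives Q* = 372 and P* = 114.
With the subsidy, sellers receive Ps = Pb + 21 for each unit, where Pb is the price buyers pay.
On the curves, Pb = 1998/11 - (2/11)Q and Ps = 39.6 + 0.2Q; the wedge Ps − Pb = 21 gives 39.6 + 0.2Q − (1998/11 - (2/11)Q) = 21, so Q' = 427.
Then Pb = 1998/11 − (2/11)·427 = 104 and Ps = 39.6 + 0.2·427 = 125.
The subsidy expands output by 427 − 372 = 55 past the efficient level; on those units the gap between marginal cost and willingness to pay runs from 0 up to 21.
DWL = ½ × 21 × 55 = 577.5.

Deadweight loss = 577.5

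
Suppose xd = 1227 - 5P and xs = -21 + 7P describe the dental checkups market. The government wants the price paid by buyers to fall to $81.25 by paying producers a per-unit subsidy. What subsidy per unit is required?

Required subsidy s = $39 per unit

At a buyer price of 81.25, quantity demanded is 1227 − 5·81.25 = 820.75.
Sellers supply 820.75 only when they receive Ps with -21 + 7·Ps = 820.75, i.e. Ps = 120.25.
s = Ps − Pb = 120.25 − 81.25 = 39.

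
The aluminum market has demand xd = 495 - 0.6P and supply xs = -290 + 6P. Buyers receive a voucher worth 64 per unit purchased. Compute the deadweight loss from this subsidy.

Deadweight loss = 12288/11

Pre-subsidy: 495 - 0.6P = -290 + 6P gives P* = 3925/33, x* = 4660/11.
With the rebate, buyers effectively pay Pb = Ps − 64, where Ps is the price sellers receive.
Demand in terms of Ps becomes xd = 495 − 0.6(Ps − 64) = 533.4 - 0.6Ps. Setting this equal to supply: 533.4 - 0.6Ps = -290 + 6Ps, so Ps = 4117/33.
Buyers pay Pb = 4117/33 − 64 = 2005/33; x' = -290 + 6·(4117/33) = 5044/11.
The subsidy expands output by 5044/11 − 4660/11 = 384/11 past the efficient level; on those units the gap between marginal cost and willingness to pay runs from 0 up to 64.
DWL = ½ × 64 × 384/11 = 12288/11.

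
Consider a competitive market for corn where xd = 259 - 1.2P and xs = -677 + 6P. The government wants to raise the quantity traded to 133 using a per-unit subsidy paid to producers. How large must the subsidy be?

At x = 133, invert demand for the buyer price: Pb = (259 − 133)/1.2 = 105; invert supply for the seller price: Ps = (133 − (-677))/6 = 135.
The subsidy must fill the gap: s = Ps − Pb = 135 − 105 = 30.

Required subsidy s = 30 per unit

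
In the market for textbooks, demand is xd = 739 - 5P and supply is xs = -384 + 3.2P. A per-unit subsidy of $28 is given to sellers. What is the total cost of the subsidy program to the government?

Government cost = 124992/41

Pre-subsidy: 739 - 5P = -384 + 3.2P gives P* = 5615/41, x* = 2224/41.
With the subsidy, sellers receive Ps = Pb + 28 for each unit, where Pb is the price buyers pay.
Supply in terms of Pb becomes xs = -384 + 3.2(Pb + 28) = -294.4 + 3.2Pb. Setting this equal to demand: 739 - 5Pb = -294.4 + 3.2Pb, so Pb = 5167/41.
Sellers receive Ps = 5167/41 + 28 = 6315/41; x' = 739 − 5·(5167/41) = 4464/41.
Government outlay = subsidy × quantity = 28 × 4464/41 = 124992/41.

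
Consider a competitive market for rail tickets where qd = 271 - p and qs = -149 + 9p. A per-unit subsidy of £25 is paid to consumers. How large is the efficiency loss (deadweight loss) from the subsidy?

Deadweight loss = £281.25

Pre-subsidy: 271 - p = -149 + 9p gives p* = 42, q* = 229.
With the rebate, buyers effectively pay pb = ps − 25, where ps is the price sellers receive.
Demand in terms of ps becomes qd = 271 − 1(ps − 25) = 296 - ps. Setting this equal to supply: 296 - ps = -149 + 9ps, so ps = 44.5.
Buyers pay pb = 44.5 − 25 = 19.5; q' = -149 + 9·44.5 = 251.5.
The subsidy expands output by 251.5 − 229 = 22.5 past the efficient level; on those units the gap between marginal cost and willingness to pay runs from 0 up to 25.
DWL = ½ × 25 × 22.5 = 281.25.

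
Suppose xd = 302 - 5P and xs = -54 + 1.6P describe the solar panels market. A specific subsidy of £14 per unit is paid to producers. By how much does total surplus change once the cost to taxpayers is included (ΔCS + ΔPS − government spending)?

Net change in total surplus = -3920/33

Pre-subsidy: 302 - 5P = -54 + 1.6P gives P* = 1780/33, x* = 1066/33.
With the subsidy, sellers receive Ps = Pb + 14 for each unit, where Pb is the price buyers pay.
Supply in terms of Pb becomes xs = -54 + 1.6(Pb + 14) = -31.6 + 1.6Pb. Setting this equal to demand: 302 - 5Pb = -31.6 + 1.6Pb, so Pb = 556/11.
Sellers receive Ps = 556/11 + 14 = 710/11; x' = 302 − 5·(556/11) = 542/11.
ΔCS = ½(1066/33 + 542/11)(1780/33 − 556/11) = 150752/1089; ΔPS = ½(1066/33 + 542/11)(710/11 − 1780/33) = 471100/1089.
Government spending = 14 × 542/11 = 7588/11.
Net change = 150752/1089 + 471100/1089 − 7588/11 = -3920/33. The loss equals the DWL triangle ½·14·560/33.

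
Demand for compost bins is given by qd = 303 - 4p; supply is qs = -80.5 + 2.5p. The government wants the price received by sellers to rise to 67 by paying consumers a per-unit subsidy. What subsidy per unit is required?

At a seller price of 67, quantity supplied is -80.5 + 2.5·67 = 87.
Buyers absorb 87 only when they pay pb with 303 − 4·pb = 87, i.e. pb = 54.
s = ps − pb = 67 − 54 = 13.

Required subsidy s = 13 per unit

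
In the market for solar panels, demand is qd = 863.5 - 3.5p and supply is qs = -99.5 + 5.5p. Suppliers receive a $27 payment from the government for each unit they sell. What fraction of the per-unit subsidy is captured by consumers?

Pre-subsidy: 863.5 - 3.5p = -99.5 + 5.5p gives p* = 107, q* = 489.
With the subsidy, sellers receive ps = pb + 27 for each unit, where pb is the price buyers pay.
Supply in terms of pb becomes qs = -99.5 + 5.5(pb + 27) = 49 + 5.5pb. Setting this equal to demand: 863.5 - 3.5pb = 49 + 5.5pb, so pb = 90.5.
Sellers receive ps = 90.5 + 27 = 117.5; q' = 863.5 − 3.5·90.5 = 546.75.
Buyers' price falls by p* − pb = 107 − 90.5 = 16.5; sellers' price rises by ps − p* = 117.5 − 107 = 10.5.
So consumers capture 16.5/27 = 11/18 of each unit of subsidy.

Consumer share = 11/18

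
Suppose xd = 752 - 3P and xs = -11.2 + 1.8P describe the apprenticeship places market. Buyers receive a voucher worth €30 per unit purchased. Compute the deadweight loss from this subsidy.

Deadweight loss = €506.25

Pre-subsidy: 752 - 3P = -11.2 + 1.8P gives P* = 159, x* = 275.
With the rebate, buyers effectively pay Pb = Ps − 30, where Ps is the price sellers receive.
Demand in terms of Ps becomes xd = 752 − 3(Ps − 30) = 842 - 3Ps. Setting this equal to supply: 842 - 3Ps = -11.2 + 1.8Ps, so Ps = 177.75.
Buyers pay Pb = 177.75 − 30 = 147.75; x' = -11.2 + 1.8·177.75 = 308.75.
The subsidy expands output by 308.75 − 275 = 33.75 past the efficient level; on those units the gap between marginal cost and willingness to pay runs from 0 up to 30.
DWL = ½ × 30 × 33.75 = 506.25.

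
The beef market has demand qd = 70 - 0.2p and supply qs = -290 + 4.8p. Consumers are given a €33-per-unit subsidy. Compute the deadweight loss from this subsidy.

Pre-subsidy: 70 - 0.2p = -290 + 4.8p gives p* = 72, q* = 55.6.
With the rebate, buyers effectively pay pb = ps − 33, where ps is the price sellers receive.
Demand in terms of ps becomes qd = 70 − 0.2(ps − 33) = 76.6 - 0.2ps. Setting this equal to supply: 76.6 - 0.2ps = -290 + 4.8ps, so ps = 73.32.
Buyers pay pb = 73.32 − 33 = 40.32; q' = -290 + 4.8·73.32 = 61.936.
The subsidy expands output by 61.936 − 55.6 = 6.336 past the efficient level; on those units the gap between marginal cost and willingness to pay runs from 0 up to 33.
DWL = ½ × 33 × 6.336 = 104.544.

Deadweight loss = €104.544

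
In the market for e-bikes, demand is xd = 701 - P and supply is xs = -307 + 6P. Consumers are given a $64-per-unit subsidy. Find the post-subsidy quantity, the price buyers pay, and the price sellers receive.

x' = 4283/7; buyers pay 624/7; sellers receive 1072/7

Pre-subsidy: 701 - P = -307 + 6P gives P* = 144, x* = 557.
With the rebate, buyers effectively pay Pb = Ps − 64, where Ps is the price sellers receive.
Demand in terms of Ps becomes xd = 701 − 1(Ps − 64) = 765 - Ps. Setting this equal to supply: 765 - Ps = -307 + 6Ps, so Ps = 1072/7.
Buyers pay Pb = 1072/7 − 64 = 624/7; x' = -307 + 6·(1072/7) = 4283/7.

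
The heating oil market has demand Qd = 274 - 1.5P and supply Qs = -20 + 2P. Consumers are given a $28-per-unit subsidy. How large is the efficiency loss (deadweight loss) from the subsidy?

Deadweight loss = $336

Pre-subsidy: 274 - 1.5P = -20 + 2P gives P* = 84, Q* = 148.
With the rebate, buyers effectively pay Pb = Ps − 28, where Ps is the price sellers receive.
Demand in terms of Ps becomes Qd = 274 − 1.5(Ps − 28) = 316 - 1.5Ps. Setting this equal to supply: 316 - 1.5Ps = -20 + 2Ps, so Ps = 96.
Buyers pay Pb = 96 − 28 = 68; Q' = -20 + 2·96 = 172.
The subsidy expands output by 172 − 148 = 24 past the efficient level; on those units the gap between marginal cost and willingness to pay runs from 0 up to 28.
DWL = ½ × 28 × 24 = 336.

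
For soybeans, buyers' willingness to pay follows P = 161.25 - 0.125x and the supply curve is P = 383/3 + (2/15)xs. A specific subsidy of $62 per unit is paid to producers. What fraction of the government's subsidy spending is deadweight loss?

DWL / government spending = 12/37

Pre-subsidy: 161.25 - 0.125x = 383/3 + (2/15)x gives x* = 130 and P* = 145.
With the subsidy, sellers receive Ps = Pb + 62 for each unit, where Pb is the price buyers pay.
On the curves, Pb = 161.25 - 0.125x and Ps = 383/3 + (2/15)x; the wedge Ps − Pb = 62 gives 383/3 + (2/15)x − (161.25 - 0.125x) = 62, so x' = 370.
Then Pb = 161.25 − 0.125·370 = 115 and Ps = 383/3 + (2/15)·370 = 177.
ΔCS = ½(130 + 370)(145 − 115) = 7500; ΔPS = ½(130 + 370)(177 − 145) = 8000.
Government spending = 62 × 370 = 22940.
DWL = ½ × 62 × (370 − 130) = 7440; fraction = 7440 / 22940 = 12/37.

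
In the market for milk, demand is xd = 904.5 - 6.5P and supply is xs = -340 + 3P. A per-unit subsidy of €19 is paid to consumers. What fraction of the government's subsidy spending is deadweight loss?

Pre-subsidy: 904.5 - 6.5P = -340 + 3P gives P* = 131, x* = 53.
With the rebate, buyers effectively pay Pb = Ps − 19, where Ps is the price sellers receive.
Demand in terms of Ps becomes xd = 904.5 − 6.5(Ps − 19) = 1028 - 6.5Ps. Setting this equal to supply: 1028 - 6.5Ps = -340 + 3Ps, so Ps = 144.
Buyers pay Pb = 144 − 19 = 125; x' = -340 + 3·144 = 92.
ΔCS = ½(53 + 92)(131 − 125) = 435; ΔPS = ½(53 + 92)(144 − 131) = 942.5.
Government spending = 19 × 92 = 1748.
DWL = ½ × 19 × (92 − 53) = 370.5; fraction = 370.5 / 1748 = 39/184.

DWL / government spending = 39/184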